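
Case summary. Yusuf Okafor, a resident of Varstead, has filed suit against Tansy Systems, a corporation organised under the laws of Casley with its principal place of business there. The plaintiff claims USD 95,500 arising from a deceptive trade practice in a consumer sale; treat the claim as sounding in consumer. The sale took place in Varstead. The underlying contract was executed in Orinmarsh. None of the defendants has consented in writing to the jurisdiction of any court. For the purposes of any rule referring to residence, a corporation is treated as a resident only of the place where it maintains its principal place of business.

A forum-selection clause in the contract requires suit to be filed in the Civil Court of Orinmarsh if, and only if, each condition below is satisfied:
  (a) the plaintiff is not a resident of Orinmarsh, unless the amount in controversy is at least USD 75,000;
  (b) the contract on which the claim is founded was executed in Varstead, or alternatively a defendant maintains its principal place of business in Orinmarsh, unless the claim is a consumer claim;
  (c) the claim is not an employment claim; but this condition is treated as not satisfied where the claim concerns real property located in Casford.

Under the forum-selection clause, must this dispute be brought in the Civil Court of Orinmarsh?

The Civil Court of Orinmarsh:
  (a) The plaintiff resides in Varstead, which is not Orinmarsh. Satisfied.
  (b) The contract was executed in Orinmarsh, not Varstead; the corporate defendant(s) have their principal place of business in Casley, not Orinmarsh — no alternative holds. But the claim is a consumer claim, and the 'unless' clause therefore excuses the requirement. Condition met.
  (c) The claim is a consumer claim, not an employment claim. The carve-out does not apply: the claim does not concern real property. Condition met.
  → Forum clause is triggered.

Yes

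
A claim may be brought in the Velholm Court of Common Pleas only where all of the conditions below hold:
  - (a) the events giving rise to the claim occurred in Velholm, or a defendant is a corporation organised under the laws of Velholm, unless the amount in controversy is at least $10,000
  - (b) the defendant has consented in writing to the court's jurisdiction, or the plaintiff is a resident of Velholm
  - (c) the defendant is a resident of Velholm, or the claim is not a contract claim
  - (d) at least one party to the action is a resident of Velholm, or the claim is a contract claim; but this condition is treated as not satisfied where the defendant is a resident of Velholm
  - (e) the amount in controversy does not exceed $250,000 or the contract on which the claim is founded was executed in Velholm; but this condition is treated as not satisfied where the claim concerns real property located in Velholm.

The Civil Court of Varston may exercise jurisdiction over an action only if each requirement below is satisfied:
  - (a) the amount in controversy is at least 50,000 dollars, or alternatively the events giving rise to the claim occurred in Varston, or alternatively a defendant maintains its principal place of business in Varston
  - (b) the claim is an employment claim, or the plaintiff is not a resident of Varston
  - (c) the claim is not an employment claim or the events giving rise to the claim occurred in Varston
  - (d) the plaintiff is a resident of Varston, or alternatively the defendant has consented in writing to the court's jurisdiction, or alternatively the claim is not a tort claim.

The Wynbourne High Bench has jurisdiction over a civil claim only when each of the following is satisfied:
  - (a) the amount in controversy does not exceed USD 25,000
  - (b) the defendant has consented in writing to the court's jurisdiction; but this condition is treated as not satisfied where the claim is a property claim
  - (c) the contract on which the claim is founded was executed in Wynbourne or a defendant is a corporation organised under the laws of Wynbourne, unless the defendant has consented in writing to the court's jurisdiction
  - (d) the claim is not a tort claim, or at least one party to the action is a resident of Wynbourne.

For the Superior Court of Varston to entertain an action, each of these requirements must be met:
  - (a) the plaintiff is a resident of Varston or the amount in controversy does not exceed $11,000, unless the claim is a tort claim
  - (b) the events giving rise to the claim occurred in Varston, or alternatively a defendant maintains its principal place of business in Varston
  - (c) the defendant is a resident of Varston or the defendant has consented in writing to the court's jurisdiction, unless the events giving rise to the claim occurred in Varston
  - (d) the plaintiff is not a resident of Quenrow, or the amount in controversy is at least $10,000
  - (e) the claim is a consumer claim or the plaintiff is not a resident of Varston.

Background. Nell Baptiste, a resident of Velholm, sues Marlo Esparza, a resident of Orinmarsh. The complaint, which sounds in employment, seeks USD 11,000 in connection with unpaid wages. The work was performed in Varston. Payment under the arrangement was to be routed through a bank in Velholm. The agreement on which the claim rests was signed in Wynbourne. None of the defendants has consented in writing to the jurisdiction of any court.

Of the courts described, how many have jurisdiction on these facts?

3

The Velholm Court of Common Pleas:
  (a) The operative events occurred in Varston, not Velholm; no defendant is a corporation — no alternative holds. But the amount in controversy is 11,000 dollars, which meets the USD 10,000 floor, and the 'unless' clause therefore excuses the requirement. Satisfied.
  (b) The plaintiff resides in Velholm, so this disjunct is met. Met.
  (c) The claim is an employment claim, not a contract claim, which satisfies one of the alternatives. Condition met.
  (d) Nell Baptiste resides in Velholm, so one alternative holds. And the carve-out is inapplicable — the defendant resides in Orinmarsh, not Velholm. Satisfied.
  (e) The amount in controversy is USD 11,000, within the $250,000 ceiling, so this disjunct is met. The carve-out does not apply: the claim does not concern real property. Condition met.
  → All conditions met; jurisdiction exists.
The Civil Court of Varston:
  (a) The operative events occurred in Varston, so this disjunct is met. Met.
  (b) The claim is an employment claim, so one alternative holds. Met.
  (c) The operative events occurred in Varston, so one alternative holds. Met.
  (d) The claim is an employment claim, not a tort claim, so this disjunct is met. Condition met.
  → The court has jurisdiction.
The Wynbourne High Bench:
  (a) The amount in controversy is $11,000, within the 25,000 dollars ceiling. Satisfied.
  (b) No such written consent has been filed. Condition not met.
  (c) The contract was executed in Wynbourne, so this disjunct is met. Met.
  (d) The claim is an employment claim, not a tort claim, so this disjunct is met. Condition met.
  → No jurisdiction.
The Superior Court of Varston:
  (a) The amount in controversy is USD 11,000, within the USD 11,000 ceiling, so one alternative holds. Satisfied.
  (b) The operative events occurred in Varston, so this disjunct is met. Condition met.
  (c) The defendant resides in Orinmarsh, not Varston; no such written consent has been filed — no alternative holds. But the operative events occurred in Varston, and the 'unless' clause therefore excuses the requirement. Satisfied.
  (d) The plaintiff resides in Velholm, which is not Quenrow — that alternative is enough. Met.
  (e) The plaintiff resides in Velholm, which is not Varston, so this disjunct is met. Condition met.
  → The court has jurisdiction.
Courts with jurisdiction: the Velholm Court of Common Pleas, the Civil Court of Varston, the Superior Court of Varston — 3 in total.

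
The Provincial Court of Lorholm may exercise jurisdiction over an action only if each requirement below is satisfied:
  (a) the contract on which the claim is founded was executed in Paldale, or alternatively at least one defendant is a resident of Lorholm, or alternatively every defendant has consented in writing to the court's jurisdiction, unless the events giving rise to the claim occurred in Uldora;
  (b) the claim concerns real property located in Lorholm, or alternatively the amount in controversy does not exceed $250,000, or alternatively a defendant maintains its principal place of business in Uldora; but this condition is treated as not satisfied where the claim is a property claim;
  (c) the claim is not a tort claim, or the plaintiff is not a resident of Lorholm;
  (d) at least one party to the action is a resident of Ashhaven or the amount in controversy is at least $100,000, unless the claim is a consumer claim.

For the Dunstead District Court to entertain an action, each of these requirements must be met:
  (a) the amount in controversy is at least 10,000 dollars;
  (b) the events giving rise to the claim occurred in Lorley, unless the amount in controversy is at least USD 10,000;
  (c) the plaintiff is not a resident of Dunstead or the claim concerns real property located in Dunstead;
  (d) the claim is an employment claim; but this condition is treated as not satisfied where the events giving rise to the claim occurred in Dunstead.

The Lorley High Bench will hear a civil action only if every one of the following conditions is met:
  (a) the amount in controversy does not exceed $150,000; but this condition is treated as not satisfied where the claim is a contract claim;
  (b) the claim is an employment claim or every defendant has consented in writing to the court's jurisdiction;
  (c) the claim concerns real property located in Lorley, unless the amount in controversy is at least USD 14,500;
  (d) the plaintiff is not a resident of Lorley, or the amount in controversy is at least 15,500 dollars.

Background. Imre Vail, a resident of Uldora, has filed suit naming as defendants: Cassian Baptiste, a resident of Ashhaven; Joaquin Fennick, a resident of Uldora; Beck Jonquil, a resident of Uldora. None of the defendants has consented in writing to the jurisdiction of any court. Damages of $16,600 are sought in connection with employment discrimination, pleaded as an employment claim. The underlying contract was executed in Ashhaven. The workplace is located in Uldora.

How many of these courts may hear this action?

The Provincial Court of Lorholm:
  (a) The contract was executed in Ashhaven, not Paldale; no defendant resides in Lorholm (they reside in Ashhaven, Uldora, Uldora); no such written consent has been filed — none of the alternatives is met. But the operative events occurred in Uldora, and the 'unless' clause therefore excuses the requirement. Condition met.
  (b) The amount in controversy is USD 16,600, within the 250,000 dollars ceiling, so one alternative holds. The exception is not triggered, since the claim is an employment claim, not a property claim. Satisfied.
  (c) The claim is an employment claim, not a tort claim, so one alternative holds. Satisfied.
  (d) Cassian Baptiste resides in Ashhaven, so one alternative holds. Condition met.
  → The court has jurisdiction.
The Dunstead District Court:
  (a) The amount in controversy is USD 16,600, which meets the USD 10,000 floor. Met.
  (b) The operative events occurred in Uldora, not Lorley. However, the amount in controversy is USD 16,600, which meets the $10,000 floor, so the 'unless' proviso supplies this condition. Condition met.
  (c) The plaintiff resides in Uldora, which is not Dunstead, which satisfies one of the alternatives. Satisfied.
  (d) The claim is an employment claim. And the carve-out is inapplicable — the operative events occurred in Uldora, not Dunstead. Met.
  → All conditions met; jurisdiction exists.
The Lorley High Bench:
  (a) The amount in controversy is 16,600 dollars, within the 150,000 dollars ceiling. The carve-out does not apply: the claim is an employment claim, not a contract claim. Condition met.
  (b) The claim is an employment claim — that alternative is enough. Condition met.
  (c) The claim does not concern real property. But the amount in controversy is $16,600, which meets the $14,500 floor, and the 'unless' clause therefore excuses the requirement. Met.
  (d) The plaintiff resides in Uldora, which is not Lorley, so one alternative holds. Met.
  → All conditions met; jurisdiction exists.
Courts with jurisdiction: the Provincial Court of Lorholm, the Dunstead District Court, the Lorley High Bench — 3 in total.

3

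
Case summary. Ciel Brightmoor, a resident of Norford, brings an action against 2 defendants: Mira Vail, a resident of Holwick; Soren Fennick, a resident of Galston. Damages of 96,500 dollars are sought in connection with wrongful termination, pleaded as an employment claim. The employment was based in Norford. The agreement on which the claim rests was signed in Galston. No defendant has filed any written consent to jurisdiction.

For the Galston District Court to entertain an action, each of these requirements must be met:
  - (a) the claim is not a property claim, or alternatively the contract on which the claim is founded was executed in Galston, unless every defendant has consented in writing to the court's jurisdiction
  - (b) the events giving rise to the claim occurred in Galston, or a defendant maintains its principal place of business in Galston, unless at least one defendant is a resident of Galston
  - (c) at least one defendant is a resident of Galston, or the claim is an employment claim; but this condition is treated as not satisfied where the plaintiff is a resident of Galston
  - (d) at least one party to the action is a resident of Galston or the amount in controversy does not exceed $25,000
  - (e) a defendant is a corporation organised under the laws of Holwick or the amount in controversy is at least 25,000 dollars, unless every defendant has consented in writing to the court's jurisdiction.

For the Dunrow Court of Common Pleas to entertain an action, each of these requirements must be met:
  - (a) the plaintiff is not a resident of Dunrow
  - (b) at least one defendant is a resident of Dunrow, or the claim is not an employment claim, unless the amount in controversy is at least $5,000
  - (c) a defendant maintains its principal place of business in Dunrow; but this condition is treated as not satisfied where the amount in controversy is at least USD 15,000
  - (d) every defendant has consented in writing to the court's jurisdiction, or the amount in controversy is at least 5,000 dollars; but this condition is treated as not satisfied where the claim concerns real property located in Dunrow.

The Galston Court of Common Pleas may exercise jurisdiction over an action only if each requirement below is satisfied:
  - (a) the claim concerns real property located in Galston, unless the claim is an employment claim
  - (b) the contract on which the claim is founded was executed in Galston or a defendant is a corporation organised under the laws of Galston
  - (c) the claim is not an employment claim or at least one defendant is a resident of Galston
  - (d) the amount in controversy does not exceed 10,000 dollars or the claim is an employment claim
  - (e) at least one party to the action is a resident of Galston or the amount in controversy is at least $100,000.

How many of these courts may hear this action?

The Galston District Court:
  (a) The claim is an employment claim, not a property claim, so this disjunct is met. Condition met.
  (b) The operative events occurred in Norford, not Galston; no defendant is a corporation — none of the alternatives is met. The proviso rescues it, though: Soren Fennick resides in Galston. Condition met.
  (c) Soren Fennick resides in Galston — that alternative is enough. The carve-out does not apply: the plaintiff resides in Norford, not Galston. Condition met.
  (d) Soren Fennick resides in Galston, which satisfies one of the alternatives. Condition met.
  (e) The amount in controversy is $96,500, which meets the USD 25,000 floor — that alternative is enough. Met.
  → Every requirement is satisfied — jurisdiction.
The Dunrow Court of Common Pleas:
  (a) The plaintiff resides in Norford, which is not Dunrow. Condition met.
  (b) No defendant resides in Dunrow (they reside in Holwick, Galston); the claim is an employment claim — every alternative fails. However, the amount in controversy is 96,500 dollars, which meets the $5,000 floor, so the 'unless' proviso supplies this condition. Satisfied.
  (c) No defendant is a corporation. Fails.
  (d) The amount in controversy is 96,500 dollars, which meets the USD 5,000 floor — that alternative is enough. The exception is not triggered, since the claim does not concern real property. Met.
  → At least one condition fails; no jurisdiction.
The Galston Court of Common Pleas:
  (a) The claim does not concern real property. However, the claim is an employment claim, so the 'unless' proviso supplies this condition. Satisfied.
  (b) The contract was executed in Galston — that alternative is enough. Condition met.
  (c) Soren Fennick resides in Galston — that alternative is enough. Condition met.
  (d) The claim is an employment claim, which satisfies one of the alternatives. Condition met.
  (e) Soren Fennick resides in Galston, so this disjunct is met. Condition met.
  → Jurisdiction lies.
Courts with jurisdiction: the Galston District Court, the Galston Court of Common Pleas — 2 in total.

2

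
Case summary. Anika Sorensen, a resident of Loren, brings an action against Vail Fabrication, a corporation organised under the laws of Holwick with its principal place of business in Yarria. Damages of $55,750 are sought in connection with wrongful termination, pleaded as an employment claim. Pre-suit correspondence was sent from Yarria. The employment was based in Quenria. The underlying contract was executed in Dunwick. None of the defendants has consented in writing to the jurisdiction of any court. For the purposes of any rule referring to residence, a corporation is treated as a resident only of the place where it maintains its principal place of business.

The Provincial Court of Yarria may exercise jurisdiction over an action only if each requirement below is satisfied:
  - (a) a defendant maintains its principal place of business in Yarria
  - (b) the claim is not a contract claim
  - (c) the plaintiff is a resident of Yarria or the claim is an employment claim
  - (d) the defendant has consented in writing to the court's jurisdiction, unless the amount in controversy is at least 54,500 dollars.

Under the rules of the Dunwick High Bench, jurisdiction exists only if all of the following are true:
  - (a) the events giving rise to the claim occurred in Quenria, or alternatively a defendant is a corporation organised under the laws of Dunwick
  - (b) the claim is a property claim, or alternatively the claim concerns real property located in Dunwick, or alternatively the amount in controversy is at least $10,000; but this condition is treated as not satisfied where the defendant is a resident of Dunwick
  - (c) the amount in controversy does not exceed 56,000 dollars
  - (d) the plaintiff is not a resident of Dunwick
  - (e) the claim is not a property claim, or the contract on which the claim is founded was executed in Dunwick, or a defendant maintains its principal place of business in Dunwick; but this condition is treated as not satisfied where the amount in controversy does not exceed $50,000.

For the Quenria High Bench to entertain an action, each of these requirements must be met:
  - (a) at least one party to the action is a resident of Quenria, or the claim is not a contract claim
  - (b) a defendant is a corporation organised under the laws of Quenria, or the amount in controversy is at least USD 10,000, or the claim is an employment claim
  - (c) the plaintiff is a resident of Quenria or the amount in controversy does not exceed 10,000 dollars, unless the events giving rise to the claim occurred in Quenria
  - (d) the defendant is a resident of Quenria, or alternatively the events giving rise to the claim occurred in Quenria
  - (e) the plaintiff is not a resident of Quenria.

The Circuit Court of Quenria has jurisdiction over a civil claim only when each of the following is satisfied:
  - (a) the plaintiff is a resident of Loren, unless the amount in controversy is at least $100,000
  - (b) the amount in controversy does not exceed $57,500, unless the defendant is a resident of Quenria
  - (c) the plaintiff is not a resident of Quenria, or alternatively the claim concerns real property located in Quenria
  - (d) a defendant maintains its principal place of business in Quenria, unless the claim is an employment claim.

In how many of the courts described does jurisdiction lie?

The Provincial Court of Yarria:
  (a) Vail Fabrication has its principal place of business in Yarria. Met.
  (b) The claim is an employment claim, not a contract claim. Satisfied.
  (c) The claim is an employment claim, so one alternative holds. Satisfied.
  (d) No such written consent has been filed. But the amount in controversy is $55,750, which meets the 54,500 dollars floor, and the 'unless' clause therefore excuses the requirement. Condition met.
  → All conditions met; jurisdiction exists.
The Dunwick High Bench:
  (a) The operative events occurred in Quenria — that alternative is enough. Condition met.
  (b) The amount in controversy is 55,750 dollars, which meets the USD 10,000 floor, so this disjunct is met. The carve-out does not apply: the defendant resides in Yarria, not Dunwick. Met.
  (c) The amount in controversy is 55,750 dollars, within the USD 56,000 ceiling. Condition met.
  (d) The plaintiff resides in Loren, which is not Dunwick. Met.
  (e) The claim is an employment claim, not a property claim, so one alternative holds. The exception is not triggered, since the amount in controversy is USD 55,750, above the $50,000 ceiling. Met.
  → Jurisdiction lies.
The Quenria High Bench:
  (a) The claim is an employment claim, not a contract claim, so one alternative holds. Condition met.
  (b) The amount in controversy is 55,750 dollars, which meets the 10,000 dollars floor, so one alternative holds. Met.
  (c) The plaintiff resides in Loren, not Quenria; the amount in controversy is USD 55,750, above the 10,000 dollars ceiling — none of the alternatives is met. The proviso rescues it, though: the operative events occurred in Quenria. Satisfied.
  (d) The operative events occurred in Quenria — that alternative is enough. Condition met.
  (e) The plaintiff resides in Loren, which is not Quenria. Met.
  → Every requirement is satisfied — jurisdiction.
The Circuit Court of Quenria:
  (a) The plaintiff resides in Loren. Satisfied.
  (b) The amount in controversy is 55,750 dollars, within the USD 57,500 ceiling. Condition met.
  (c) The plaintiff resides in Loren, which is not Quenria — that alternative is enough. Condition met.
  (d) The corporate defendant(s) have their principal place of business in Yarria, not Quenria. But the claim is an employment claim, and the 'unless' clause therefore excuses the requirement. Condition met.
  → All conditions met; jurisdiction exists.
Courts with jurisdiction: the Provincial Court of Yarria, the Dunwick High Bench, the Quenria High Bench, the Circuit Court of Quenria — 4 in total.

4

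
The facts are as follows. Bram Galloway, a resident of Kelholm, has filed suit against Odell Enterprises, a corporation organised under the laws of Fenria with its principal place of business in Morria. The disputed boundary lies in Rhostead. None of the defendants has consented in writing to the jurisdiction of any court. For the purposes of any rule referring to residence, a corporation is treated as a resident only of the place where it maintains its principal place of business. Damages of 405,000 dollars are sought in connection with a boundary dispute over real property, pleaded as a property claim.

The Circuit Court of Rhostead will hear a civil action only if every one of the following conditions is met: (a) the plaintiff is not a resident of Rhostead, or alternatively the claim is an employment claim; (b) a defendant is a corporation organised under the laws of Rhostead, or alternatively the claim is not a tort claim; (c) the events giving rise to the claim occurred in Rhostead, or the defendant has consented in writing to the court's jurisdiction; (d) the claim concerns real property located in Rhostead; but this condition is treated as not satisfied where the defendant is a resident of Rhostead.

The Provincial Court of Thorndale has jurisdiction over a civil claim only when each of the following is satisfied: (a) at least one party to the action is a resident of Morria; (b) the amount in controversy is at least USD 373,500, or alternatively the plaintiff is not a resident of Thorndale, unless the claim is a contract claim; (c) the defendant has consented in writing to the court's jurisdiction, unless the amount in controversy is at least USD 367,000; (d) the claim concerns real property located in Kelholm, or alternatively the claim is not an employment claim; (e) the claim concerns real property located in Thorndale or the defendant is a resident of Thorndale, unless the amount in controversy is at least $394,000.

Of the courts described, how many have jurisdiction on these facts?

The Circuit Court of Rhostead:
  (a) The plaintiff resides in Kelholm, which is not Rhostead — that alternative is enough. Condition met.
  (b) The claim is a property claim, not a tort claim, so this disjunct is met. Met.
  (c) The operative events occurred in Rhostead, which satisfies one of the alternatives. Condition met.
  (d) The property lies in Rhostead. And the carve-out is inapplicable — the defendant resides in Morria, not Rhostead. Met.
  → All conditions met; jurisdiction exists.
The Provincial Court of Thorndale:
  (a) Odell Enterprises resides in Morria. Satisfied.
  (b) The amount in controversy is 405,000 dollars, which meets the 373,500 dollars floor, so one alternative holds. Met.
  (c) No such written consent has been filed. The proviso rescues it, though: the amount in controversy is $405,000, which meets the USD 367,000 floor. Met.
  (d) The claim is a property claim, not an employment claim, so this disjunct is met. Satisfied.
  (e) The property lies in Rhostead, not Thorndale; the defendant resides in Morria, not Thorndale — none of the alternatives is met. The proviso rescues it, though: the amount in controversy is USD 405,000, which meets the 394,000 dollars floor. Met.
  → Jurisdiction lies.
Courts with jurisdiction: the Circuit Court of Rhostead, the Provincial Court of Thorndale — 2 in total.

2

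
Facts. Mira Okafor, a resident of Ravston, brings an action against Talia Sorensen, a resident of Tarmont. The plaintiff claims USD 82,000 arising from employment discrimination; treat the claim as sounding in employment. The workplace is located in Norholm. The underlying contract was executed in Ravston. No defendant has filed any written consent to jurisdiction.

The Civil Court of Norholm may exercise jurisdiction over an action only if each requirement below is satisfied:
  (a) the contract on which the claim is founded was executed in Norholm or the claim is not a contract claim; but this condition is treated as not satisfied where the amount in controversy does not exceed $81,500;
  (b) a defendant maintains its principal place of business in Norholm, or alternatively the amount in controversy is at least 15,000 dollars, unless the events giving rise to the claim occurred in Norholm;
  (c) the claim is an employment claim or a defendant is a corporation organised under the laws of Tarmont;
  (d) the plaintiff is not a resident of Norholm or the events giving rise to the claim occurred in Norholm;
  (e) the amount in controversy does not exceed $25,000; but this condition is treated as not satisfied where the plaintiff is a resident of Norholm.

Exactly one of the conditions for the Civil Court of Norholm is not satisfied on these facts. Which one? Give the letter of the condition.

(e)

The Civil Court of Norholm:
  (a) The claim is an employment claim, not a contract claim, which satisfies one of the alternatives. And the carve-out is inapplicable — the amount in controversy is USD 82,000, above the USD 81,500 ceiling. Satisfied.
  (b) The amount in controversy is 82,000 dollars, which meets the $15,000 floor, so this disjunct is met. Met.
  (c) The claim is an employment claim, which satisfies one of the alternatives. Condition met.
  (d) The plaintiff resides in Ravston, which is not Norholm — that alternative is enough. Satisfied.
  (e) The amount in controversy is 82,000 dollars, above the 25,000 dollars ceiling. Condition not met.
Only condition (e) fails.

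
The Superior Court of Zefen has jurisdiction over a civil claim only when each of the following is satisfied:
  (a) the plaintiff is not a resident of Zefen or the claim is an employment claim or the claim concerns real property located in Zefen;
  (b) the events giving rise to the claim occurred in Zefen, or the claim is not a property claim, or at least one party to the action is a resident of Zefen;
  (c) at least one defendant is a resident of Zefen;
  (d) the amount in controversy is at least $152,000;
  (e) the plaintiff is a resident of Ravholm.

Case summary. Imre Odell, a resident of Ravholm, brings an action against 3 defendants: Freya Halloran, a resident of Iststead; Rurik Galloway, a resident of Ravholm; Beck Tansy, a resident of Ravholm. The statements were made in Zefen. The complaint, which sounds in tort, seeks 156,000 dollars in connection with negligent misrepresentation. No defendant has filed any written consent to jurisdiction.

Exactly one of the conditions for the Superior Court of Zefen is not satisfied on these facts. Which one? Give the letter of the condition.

The Superior Court of Zefen:
  (a) The plaintiff resides in Ravholm, which is not Zefen, so one alternative holds. Met.
  (b) The operative events occurred in Zefen, so one alternative holds. Condition met.
  (c) No defendant resides in Zefen (they reside in Iststead, Ravholm, Ravholm). Fails.
  (d) The amount in controversy is $156,000, which meets the 152,000 dollars floor. Met.
  (e) The plaintiff resides in Ravholm. Condition met.
Only condition (c) fails.

(c)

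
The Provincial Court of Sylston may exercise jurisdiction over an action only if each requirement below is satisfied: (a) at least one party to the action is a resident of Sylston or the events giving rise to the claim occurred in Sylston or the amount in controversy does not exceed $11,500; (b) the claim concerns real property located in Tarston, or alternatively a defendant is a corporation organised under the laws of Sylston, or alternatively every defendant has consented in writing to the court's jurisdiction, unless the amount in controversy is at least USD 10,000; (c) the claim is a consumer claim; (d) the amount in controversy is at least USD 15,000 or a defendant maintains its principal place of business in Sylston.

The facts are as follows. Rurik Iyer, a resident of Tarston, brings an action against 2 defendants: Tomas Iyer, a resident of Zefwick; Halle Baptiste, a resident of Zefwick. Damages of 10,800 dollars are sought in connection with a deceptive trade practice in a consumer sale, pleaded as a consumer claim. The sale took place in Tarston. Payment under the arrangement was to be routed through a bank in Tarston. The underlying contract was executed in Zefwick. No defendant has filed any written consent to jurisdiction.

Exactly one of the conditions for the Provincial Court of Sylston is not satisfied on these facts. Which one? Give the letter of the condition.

The Provincial Court of Sylston:
  (a) The amount in controversy is $10,800, within the $11,500 ceiling, so this disjunct is met. Condition met.
  (b) The claim does not concern real property; no defendant is a corporation; no such written consent has been filed — none of the alternatives is met. But the amount in controversy is 10,800 dollars, which meets the 10,000 dollars floor, and the 'unless' clause therefore excuses the requirement. Met.
  (c) The claim is a consumer claim. Met.
  (d) The amount in controversy is 10,800 dollars, below the $15,000 floor; no defendant is a corporation — every alternative fails. Fails.
Only condition (d) fails.

(d)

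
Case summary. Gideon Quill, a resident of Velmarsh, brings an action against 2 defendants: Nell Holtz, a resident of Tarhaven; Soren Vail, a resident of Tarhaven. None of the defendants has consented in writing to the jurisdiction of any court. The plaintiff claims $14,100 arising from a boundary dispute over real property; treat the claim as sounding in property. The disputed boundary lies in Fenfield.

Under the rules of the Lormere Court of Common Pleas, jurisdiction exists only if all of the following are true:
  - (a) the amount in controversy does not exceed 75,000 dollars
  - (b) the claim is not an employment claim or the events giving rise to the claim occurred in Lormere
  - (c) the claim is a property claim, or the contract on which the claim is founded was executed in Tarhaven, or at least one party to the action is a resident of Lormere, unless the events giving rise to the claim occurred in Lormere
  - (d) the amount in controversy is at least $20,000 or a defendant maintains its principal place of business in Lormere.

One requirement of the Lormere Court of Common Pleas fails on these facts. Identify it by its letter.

(d)

The Lormere Court of Common Pleas:
  (a) The amount in controversy is $14,100, within the USD 75,000 ceiling. Condition met.
  (b) The claim is a property claim, not an employment claim, so one alternative holds. Met.
  (c) The claim is a property claim, so this disjunct is met. Satisfied.
  (d) The amount in controversy is 14,100 dollars, below the 20,000 dollars floor; no defendant is a corporation — none of the alternatives is met. Condition not met.
Only condition (d) fails.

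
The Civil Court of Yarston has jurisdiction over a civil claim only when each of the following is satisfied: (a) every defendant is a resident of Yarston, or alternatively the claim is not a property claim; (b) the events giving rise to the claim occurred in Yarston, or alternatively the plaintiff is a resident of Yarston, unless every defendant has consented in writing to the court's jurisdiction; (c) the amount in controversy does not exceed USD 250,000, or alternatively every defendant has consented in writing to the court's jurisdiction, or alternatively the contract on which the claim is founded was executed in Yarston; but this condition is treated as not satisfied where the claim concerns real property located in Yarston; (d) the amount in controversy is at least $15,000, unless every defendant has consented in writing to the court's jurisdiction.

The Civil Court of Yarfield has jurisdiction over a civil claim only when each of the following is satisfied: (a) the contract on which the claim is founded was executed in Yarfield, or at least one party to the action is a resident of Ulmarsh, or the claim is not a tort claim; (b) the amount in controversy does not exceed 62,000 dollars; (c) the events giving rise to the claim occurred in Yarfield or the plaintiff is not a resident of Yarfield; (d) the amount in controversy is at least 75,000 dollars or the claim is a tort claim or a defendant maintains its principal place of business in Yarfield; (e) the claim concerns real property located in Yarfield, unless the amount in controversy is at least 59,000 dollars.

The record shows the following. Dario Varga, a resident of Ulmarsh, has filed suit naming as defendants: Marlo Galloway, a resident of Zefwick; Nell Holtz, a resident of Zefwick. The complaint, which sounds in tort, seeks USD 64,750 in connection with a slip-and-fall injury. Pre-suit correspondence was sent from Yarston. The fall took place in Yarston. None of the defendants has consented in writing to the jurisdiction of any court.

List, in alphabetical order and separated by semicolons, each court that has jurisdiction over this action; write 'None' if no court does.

the Civil Court of Yarston

The Civil Court of Yarston:
  (a) The claim is a tort claim, not a property claim — that alternative is enough. Condition met.
  (b) The operative events occurred in Yarston, so this disjunct is met. Met.
  (c) The amount in controversy is USD 64,750, within the USD 250,000 ceiling, so this disjunct is met. The exception is not triggered, since the claim does not concern real property. Met.
  (d) The amount in controversy is USD 64,750, which meets the 15,000 dollars floor. Met.
  → Jurisdiction lies.
The Civil Court of Yarfield:
  (a) Dario Varga resides in Ulmarsh — that alternative is enough. Met.
  (b) The amount in controversy is $64,750, above the USD 62,000 ceiling. Not met.
  (c) The plaintiff resides in Ulmarsh, which is not Yarfield, so one alternative holds. Condition met.
  (d) The claim is a tort claim — that alternative is enough. Condition met.
  (e) The claim does not concern real property. However, the amount in controversy is 64,750 dollars, which meets the USD 59,000 floor, so the 'unless' proviso supplies this condition. Condition met.
  → The court lacks jurisdiction.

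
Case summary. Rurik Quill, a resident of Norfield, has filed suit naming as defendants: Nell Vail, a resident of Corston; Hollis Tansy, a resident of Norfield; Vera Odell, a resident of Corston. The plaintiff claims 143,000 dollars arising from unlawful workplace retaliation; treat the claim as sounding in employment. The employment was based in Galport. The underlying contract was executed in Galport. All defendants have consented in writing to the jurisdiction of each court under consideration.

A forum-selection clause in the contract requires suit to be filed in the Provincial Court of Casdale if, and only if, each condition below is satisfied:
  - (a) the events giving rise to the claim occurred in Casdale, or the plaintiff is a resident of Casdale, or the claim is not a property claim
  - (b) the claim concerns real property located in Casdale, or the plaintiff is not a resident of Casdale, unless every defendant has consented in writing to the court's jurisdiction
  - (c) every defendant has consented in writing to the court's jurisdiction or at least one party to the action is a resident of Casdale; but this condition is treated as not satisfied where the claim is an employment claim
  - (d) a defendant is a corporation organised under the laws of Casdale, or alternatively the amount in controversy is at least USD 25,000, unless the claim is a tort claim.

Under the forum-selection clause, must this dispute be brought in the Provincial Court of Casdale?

The Provincial Court of Casdale:
  (a) The claim is an employment claim, not a property claim, so this disjunct is met. Condition met.
  (b) The plaintiff resides in Norfield, which is not Casdale, which satisfies one of the alternatives. Satisfied.
  (c) Every defendant has filed written consent, so one alternative holds. But the claim is an employment claim, triggering the carve-out and defeating this condition. Fails.
  (d) The amount in controversy is $143,000, which meets the USD 25,000 floor, so this disjunct is met. Condition met.
  → The clause does not apply.

No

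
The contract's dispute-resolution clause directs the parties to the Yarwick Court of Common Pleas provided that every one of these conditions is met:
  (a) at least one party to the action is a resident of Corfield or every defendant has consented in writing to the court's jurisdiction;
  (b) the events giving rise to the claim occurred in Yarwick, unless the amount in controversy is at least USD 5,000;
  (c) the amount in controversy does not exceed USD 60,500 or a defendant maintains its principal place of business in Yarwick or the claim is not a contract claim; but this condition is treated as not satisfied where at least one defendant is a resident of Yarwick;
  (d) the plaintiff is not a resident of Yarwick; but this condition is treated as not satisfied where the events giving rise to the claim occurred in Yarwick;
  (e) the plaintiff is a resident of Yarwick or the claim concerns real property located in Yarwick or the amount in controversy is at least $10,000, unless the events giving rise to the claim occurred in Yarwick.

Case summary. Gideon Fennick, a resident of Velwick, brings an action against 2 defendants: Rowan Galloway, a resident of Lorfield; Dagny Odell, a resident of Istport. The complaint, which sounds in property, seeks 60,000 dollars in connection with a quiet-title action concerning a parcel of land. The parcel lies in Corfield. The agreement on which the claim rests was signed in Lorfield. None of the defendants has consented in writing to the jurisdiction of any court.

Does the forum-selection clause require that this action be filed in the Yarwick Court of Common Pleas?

The Yarwick Court of Common Pleas:
  (a) No party resides in Corfield; no such written consent has been filed — every alternative fails. Condition not met.
  (b) The operative events occurred in Corfield, not Yarwick. However, the amount in controversy is USD 60,000, which meets the 5,000 dollars floor, so the 'unless' proviso supplies this condition. Satisfied.
  (c) The amount in controversy is 60,000 dollars, within the USD 60,500 ceiling — that alternative is enough. The exception is not triggered, since no defendant resides in Yarwick (they reside in Lorfield, Istport). Condition met.
  (d) The plaintiff resides in Velwick, which is not Yarwick. The carve-out does not apply: the operative events occurred in Corfield, not Yarwick. Satisfied.
  (e) The amount in controversy is $60,000, which meets the $10,000 floor, so this disjunct is met. Met.
  → The clause does not apply.

No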